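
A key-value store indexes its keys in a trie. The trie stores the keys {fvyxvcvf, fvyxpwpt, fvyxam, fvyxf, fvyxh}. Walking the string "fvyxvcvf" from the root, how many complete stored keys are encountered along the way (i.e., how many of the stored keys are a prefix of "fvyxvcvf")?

1

Walk "fvyxvcvf" from the root; an end-of-word marker is hit whenever a stored word is a prefix of "fvyxvcvf".
Prefixes of the query that are stored words: "fvyxvcvf"
Count: 1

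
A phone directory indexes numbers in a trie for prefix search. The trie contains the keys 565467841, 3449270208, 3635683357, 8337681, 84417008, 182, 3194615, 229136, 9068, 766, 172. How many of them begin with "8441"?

1

Walk to "8441"; the words in its subtree are exactly those with that prefix.
Words under "8441": 84417008
Count: 1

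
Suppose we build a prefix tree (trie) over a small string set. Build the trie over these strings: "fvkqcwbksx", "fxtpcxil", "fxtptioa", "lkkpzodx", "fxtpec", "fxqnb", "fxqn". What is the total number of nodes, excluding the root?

34

Count nodes per top-level branch (shared prefixes stored once):
  'f'-branch (fvkqcwbksx, fxqn, fxqnb, fxtpcxil, fxtpec, fxtptioa): 26 nodes
  'l'-branch (lkkpzodx): 8 nodes
Sum: 34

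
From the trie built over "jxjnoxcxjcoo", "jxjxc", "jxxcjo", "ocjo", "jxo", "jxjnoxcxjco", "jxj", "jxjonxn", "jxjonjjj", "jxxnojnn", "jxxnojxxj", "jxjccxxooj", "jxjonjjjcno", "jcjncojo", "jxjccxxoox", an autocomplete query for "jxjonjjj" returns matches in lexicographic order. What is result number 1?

DFS of the "jxjonjjj" subtree visits, in order: "jxjonjjj", "jxjonjjjcno"
Position 1: jxjonjjj

jxjonjjj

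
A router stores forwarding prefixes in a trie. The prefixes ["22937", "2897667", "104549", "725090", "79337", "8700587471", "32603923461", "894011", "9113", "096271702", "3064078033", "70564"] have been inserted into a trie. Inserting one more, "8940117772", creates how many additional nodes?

4

"894011" is already a path in the trie; the remaining "7772" must be added.
So 10 − 6 = 4 new nodes.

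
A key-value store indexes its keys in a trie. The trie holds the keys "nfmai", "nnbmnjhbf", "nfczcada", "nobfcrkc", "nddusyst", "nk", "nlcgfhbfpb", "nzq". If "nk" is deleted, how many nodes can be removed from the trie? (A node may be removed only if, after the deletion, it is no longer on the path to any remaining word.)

A node on "nk"'s path can go only if nothing else ends at it or branches off below it.
The suffix "k" (1 node) is used only by "nk"; the node for "n" still has the child "f", so pruning stops there.
Nodes removed: 1

1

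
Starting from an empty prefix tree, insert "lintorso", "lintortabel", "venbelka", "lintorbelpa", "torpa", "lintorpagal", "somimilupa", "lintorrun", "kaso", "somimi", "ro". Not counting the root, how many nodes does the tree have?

55

Trace insertions, counting only characters that open a new branch:
  "lintorso" → 8 new (l, i, n, t, o, r, s, o)
  "lintortabel" → prefix "lintor" already present; 5 new (t, a, b, e, l)
  "venbelka" → 8 new (v, e, n, b, e, l, k, a)
  "lintorbelpa" → prefix "lintor" already present; 5 new (b, e, l, p, a)
  "torpa" → 5 new (t, o, r, p, a)
  "lintorpagal" → prefix "lintor" already present; 5 new (p, a, g, a, l)
  "somimilupa" → 10 new (s, o, m, i, m, i, l, u, p, a)
  "lintorrun" → prefix "lintor" already present; 3 new (r, u, n)
  "kaso" → 4 new (k, a, s, o)
  "somimi" → prefix "somimi" already present; 0 new (none)
  "ro" → 2 new (r, o)
Total nodes = 8 + 5 + 8 + 5 + 5 + 5 + 10 + 3 + 4 + 0 + 2 = 55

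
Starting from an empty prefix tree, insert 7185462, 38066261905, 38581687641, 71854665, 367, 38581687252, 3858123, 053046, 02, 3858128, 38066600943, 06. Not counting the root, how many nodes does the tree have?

Insert word by word; a character creates a node only if that edge doesn't already exist:
  "7185462" → 7 new (7, 1, 8, 5, 4, 6, 2)
  "38066261905" → 11 new (3, 8, 0, 6, 6, 2, 6, 1, 9, 0, 5)
  "38581687641" → prefix "38" already present; 9 new (5, 8, 1, 6, 8, 7, 6, 4, 1)
  "71854665" → prefix "718546" already present; 2 new (6, 5)
  "367" → prefix "3" already present; 2 new (6, 7)
  "38581687252" → prefix "38581687" already present; 3 new (2, 5, 2)
  "3858123" → prefix "38581" already present; 2 new (2, 3)
  "053046" → 6 new (0, 5, 3, 0, 4, 6)
  "02" → prefix "0" already present; 1 new (2)
  "3858128" → prefix "385812" already present; 1 new (8)
  "38066600943" → prefix "38066" already present; 6 new (6, 0, 0, 9, 4, 3)
  "06" → prefix "0" already present; 1 new (6)
Total nodes = 7 + 11 + 9 + 2 + 2 + 3 + 2 + 6 + 1 + 1 + 6 + 1 = 51

51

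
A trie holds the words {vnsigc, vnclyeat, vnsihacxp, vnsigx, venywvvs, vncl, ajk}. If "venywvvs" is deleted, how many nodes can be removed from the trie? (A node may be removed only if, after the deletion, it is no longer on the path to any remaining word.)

7

After clearing the end-marker at "venywvvs", prune upward until reaching a node still needed by another word.
The suffix "enywvvs" (7 nodes) is used only by "venywvvs"; the node for "v" still has the child "n", so pruning stops there.
Nodes removed: 7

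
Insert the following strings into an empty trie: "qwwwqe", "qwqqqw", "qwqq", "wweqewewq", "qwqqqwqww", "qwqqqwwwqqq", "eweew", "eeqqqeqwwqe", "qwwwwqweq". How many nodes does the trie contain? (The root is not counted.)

Trace insertions, counting only characters that open a new branch:
  "qwwwqe" → 6 new (q, w, w, w, q, e)
  "qwqqqw" → prefix "qw" already present; 4 new (q, q, q, w)
  "qwqq" → prefix "qwqq" already present; 0 new (none)
  "wweqewewq" → 9 new (w, w, e, q, e, w, e, w, q)
  "qwqqqwqww" → prefix "qwqqqw" already present; 3 new (q, w, w)
  "qwqqqwwwqqq" → prefix "qwqqqw" already present; 5 new (w, w, q, q, q)
  "eweew" → 5 new (e, w, e, e, w)
  "eeqqqeqwwqe" → prefix "e" already present; 10 new (e, q, q, q, e, q, w, w, q, e)
  "qwwwwqweq" → prefix "qwww" already present; 5 new (w, q, w, e, q)
Total nodes = 6 + 4 + 0 + 9 + 3 + 5 + 5 + 10 + 5 = 47

47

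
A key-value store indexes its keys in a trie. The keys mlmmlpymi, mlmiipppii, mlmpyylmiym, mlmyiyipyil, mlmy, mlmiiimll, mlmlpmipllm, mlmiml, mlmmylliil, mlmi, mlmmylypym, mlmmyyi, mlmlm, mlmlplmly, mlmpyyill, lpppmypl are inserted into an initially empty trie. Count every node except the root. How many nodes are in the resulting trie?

74

Insert word by word; a character creates a node only if that edge doesn't already exist:
  "mlmmlpymi" → 9 new (m, l, m, m, l, p, y, m, i)
  "mlmiipppii" → prefix "mlm" already present; 7 new (i, i, p, p, p, i, i)
  "mlmpyylmiym" → prefix "mlm" already present; 8 new (p, y, y, l, m, i, y, m)
  "mlmyiyipyil" → prefix "mlm" already present; 8 new (y, i, y, i, p, y, i, l)
  "mlmy" → prefix "mlmy" already present; 0 new (none)
  "mlmiiimll" → prefix "mlmii" already present; 4 new (i, m, l, l)
  "mlmlpmipllm" → prefix "mlm" already present; 8 new (l, p, m, i, p, l, l, m)
  "mlmiml" → prefix "mlmi" already present; 2 new (m, l)
  "mlmmylliil" → prefix "mlmm" already present; 6 new (y, l, l, i, i, l)
  "mlmi" → prefix "mlmi" already present; 0 new (none)
  "mlmmylypym" → prefix "mlmmyl" already present; 4 new (y, p, y, m)
  "mlmmyyi" → prefix "mlmmy" already present; 2 new (y, i)
  "mlmlm" → prefix "mlml" already present; 1 new (m)
  "mlmlplmly" → prefix "mlmlp" already present; 4 new (l, m, l, y)
  "mlmpyyill" → prefix "mlmpyy" already present; 3 new (i, l, l)
  "lpppmypl" → 8 new (l, p, p, p, m, y, p, l)
Total nodes = 9 + 7 + 8 + 8 + 0 + 4 + 8 + 2 + 6 + 0 + 4 + 2 + 1 + 4 + 3 + 8 = 74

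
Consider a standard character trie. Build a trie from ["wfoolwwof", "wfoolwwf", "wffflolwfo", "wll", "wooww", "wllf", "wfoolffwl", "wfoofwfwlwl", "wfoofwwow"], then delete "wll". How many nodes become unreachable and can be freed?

Walk "wll" from the leaf back toward the root, removing each node that no remaining word uses.
Every node on "wll" is still needed (e.g. by "wllf"), so nothing is freed.
Nodes removed: 0

0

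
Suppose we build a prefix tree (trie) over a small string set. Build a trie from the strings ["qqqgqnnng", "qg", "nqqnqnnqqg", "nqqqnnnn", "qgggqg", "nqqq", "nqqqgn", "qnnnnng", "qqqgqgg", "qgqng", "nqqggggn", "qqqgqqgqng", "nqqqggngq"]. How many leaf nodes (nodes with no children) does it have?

11

A leaf is a node with no children — equivalently, the end of a word that is not a proper prefix of any other stored word.
Those words: "nqqggggn", "nqqnqnnqqg", "nqqqggngq", "nqqqgn", "nqqqnnnn", "qgggqg", "qgqng", "qnnnnng", "qqqgqgg", "qqqgqnnng", "qqqgqqgqng"
Leaf count: 11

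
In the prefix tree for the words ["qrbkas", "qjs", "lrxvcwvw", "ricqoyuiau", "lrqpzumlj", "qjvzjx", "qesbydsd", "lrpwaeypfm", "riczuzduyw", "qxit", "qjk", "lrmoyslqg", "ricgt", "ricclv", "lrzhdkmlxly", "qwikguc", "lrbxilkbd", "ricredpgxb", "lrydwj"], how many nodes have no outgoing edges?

19

Leaves are exactly the stored words that no other stored word extends.
Those words: "lrbxilkbd", "lrmoyslqg", "lrpwaeypfm", "lrqpzumlj", "lrxvcwvw", "lrydwj", "lrzhdkmlxly", "qesbydsd", "qjk", "qjs", "qjvzjx", "qrbkas", "qwikguc", "qxit", "ricclv", "ricgt", "ricqoyuiau", "ricredpgxb", "riczuzduyw"
Leaf count: 19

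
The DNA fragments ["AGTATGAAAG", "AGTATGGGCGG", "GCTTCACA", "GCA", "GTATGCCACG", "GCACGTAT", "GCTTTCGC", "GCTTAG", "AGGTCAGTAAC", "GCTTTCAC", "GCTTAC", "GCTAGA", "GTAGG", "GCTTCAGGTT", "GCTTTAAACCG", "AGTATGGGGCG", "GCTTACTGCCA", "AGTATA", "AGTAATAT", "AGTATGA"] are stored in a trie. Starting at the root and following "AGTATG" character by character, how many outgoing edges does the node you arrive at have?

Follow the path "AGTATG" to its node, then look at its outgoing edges.
Characters that immediately follow "AGTATG" among the stored strings: {A, G}.
That node has 2 child edges.

2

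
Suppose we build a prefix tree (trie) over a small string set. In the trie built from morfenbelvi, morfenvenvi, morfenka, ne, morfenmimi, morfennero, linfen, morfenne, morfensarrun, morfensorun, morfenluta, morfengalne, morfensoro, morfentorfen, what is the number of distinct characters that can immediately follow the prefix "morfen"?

9

Follow the path "morfen" to its node, then look at its outgoing edges.
Characters that immediately follow "morfen" among the stored strings: {b, g, k, l, m, n, s, t, v}.
That node has 9 child edges.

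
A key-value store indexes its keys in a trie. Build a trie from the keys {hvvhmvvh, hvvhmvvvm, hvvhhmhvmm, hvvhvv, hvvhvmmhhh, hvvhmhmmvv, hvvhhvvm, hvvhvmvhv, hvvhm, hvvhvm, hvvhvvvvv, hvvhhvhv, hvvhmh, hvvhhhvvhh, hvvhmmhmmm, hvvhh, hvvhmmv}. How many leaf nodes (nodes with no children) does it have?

A leaf is a node with no children — equivalently, the end of a word that is not a proper prefix of any other stored word.
Those words: "hvvhhhvvhh", "hvvhhmhvmm", "hvvhhvhv", "hvvhhvvm", "hvvhmhmmvv", "hvvhmmhmmm", "hvvhmmv", "hvvhmvvh", "hvvhmvvvm", "hvvhvmmhhh", "hvvhvmvhv", "hvvhvvvvv"
Leaf count: 12

12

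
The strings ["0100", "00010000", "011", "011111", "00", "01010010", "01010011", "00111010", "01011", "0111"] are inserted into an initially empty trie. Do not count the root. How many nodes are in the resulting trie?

28

Trace insertions, counting only characters that open a new branch:
  "0100" → 4 new (0, 1, 0, 0)
  "00010000" → prefix "0" already present; 7 new (0, 0, 1, 0, 0, 0, 0)
  "011" → prefix "01" already present; 1 new (1)
  "011111" → prefix "011" already present; 3 new (1, 1, 1)
  "00" → prefix "00" already present; 0 new (none)
  "01010010" → prefix "010" already present; 5 new (1, 0, 0, 1, 0)
  "01010011" → prefix "0101001" already present; 1 new (1)
  "00111010" → prefix "00" already present; 6 new (1, 1, 1, 0, 1, 0)
  "01011" → prefix "0101" already present; 1 new (1)
  "0111" → prefix "0111" already present; 0 new (none)
Total nodes = 4 + 7 + 1 + 3 + 0 + 5 + 1 + 6 + 1 + 0 = 28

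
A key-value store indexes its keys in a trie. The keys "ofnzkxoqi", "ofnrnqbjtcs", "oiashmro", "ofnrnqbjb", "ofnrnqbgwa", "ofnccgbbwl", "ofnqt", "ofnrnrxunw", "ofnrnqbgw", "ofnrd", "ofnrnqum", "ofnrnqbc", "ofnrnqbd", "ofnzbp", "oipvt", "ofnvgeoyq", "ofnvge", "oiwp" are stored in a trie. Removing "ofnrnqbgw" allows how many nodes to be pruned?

0

After clearing the end-marker at "ofnrnqbgw", prune upward until reaching a node still needed by another word.
Every node on "ofnrnqbgw" is still needed (e.g. by "ofnrnqbgwa"), so nothing is freed.
Nodes removed: 0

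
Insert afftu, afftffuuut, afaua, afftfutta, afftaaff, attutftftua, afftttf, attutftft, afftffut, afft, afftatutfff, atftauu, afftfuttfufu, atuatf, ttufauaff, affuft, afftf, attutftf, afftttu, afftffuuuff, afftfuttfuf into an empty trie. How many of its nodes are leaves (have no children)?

16

Leaves are exactly the stored words that no other stored word extends.
Those words: "afaua", "afftaaff", "afftatutfff", "afftffut", "afftffuuuff", "afftffuuut", "afftfutta", "afftfuttfufu", "afftttf", "afftttu", "afftu", "affuft", "atftauu", "attutftftua", "atuatf", "ttufauaff"
Leaf count: 16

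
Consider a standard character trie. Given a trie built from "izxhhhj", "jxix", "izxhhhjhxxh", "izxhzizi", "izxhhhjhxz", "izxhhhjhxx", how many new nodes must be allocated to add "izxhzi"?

"izxhzi" is already a full path in the trie; only an end-marker is added.
No new nodes are needed: 0.

0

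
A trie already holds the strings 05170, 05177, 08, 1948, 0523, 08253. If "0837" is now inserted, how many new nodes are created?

The longest prefix of "0837" already in the trie is "08" (length 2).
So 4 − 2 = 2 new nodes.

2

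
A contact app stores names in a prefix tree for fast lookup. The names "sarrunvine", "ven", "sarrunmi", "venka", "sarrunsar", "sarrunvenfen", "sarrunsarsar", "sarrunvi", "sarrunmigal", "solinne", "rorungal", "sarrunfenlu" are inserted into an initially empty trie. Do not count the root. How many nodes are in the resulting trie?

50

Count nodes per top-level branch (shared prefixes stored once):
  'r'-branch (rorungal): 8 nodes
  's'-branch (sarrunfenlu, sarrunmi, sarrunmigal, sarrunsar, sarrunsarsar, sarrunvenfen, sarrunvi, sarrunvine, solinne): 37 nodes
  'v'-branch (ven, venka): 5 nodes
Sum: 50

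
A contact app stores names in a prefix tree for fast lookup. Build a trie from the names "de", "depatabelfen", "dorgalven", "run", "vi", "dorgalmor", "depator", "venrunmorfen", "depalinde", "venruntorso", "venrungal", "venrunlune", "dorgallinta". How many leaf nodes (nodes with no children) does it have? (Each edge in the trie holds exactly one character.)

Leaves are exactly the stored words that no other stored word extends.
Those words: "depalinde", "depatabelfen", "depator", "dorgallinta", "dorgalmor", "dorgalven", "run", "venrungal", "venrunlune", "venrunmorfen", "venruntorso", "vi"
Leaf count: 12

12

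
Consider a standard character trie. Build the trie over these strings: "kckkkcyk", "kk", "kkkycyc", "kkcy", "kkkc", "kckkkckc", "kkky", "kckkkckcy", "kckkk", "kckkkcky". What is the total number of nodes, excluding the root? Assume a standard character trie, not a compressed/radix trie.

21

Count nodes per top-level branch (shared prefixes stored once):
  'k'-branch (kckkk, kckkkckc, kckkkckcy, kckkkcky, kckkkcyk, kk, kkcy, kkkc, kkky, kkkycyc): 21 nodes
Sum: 21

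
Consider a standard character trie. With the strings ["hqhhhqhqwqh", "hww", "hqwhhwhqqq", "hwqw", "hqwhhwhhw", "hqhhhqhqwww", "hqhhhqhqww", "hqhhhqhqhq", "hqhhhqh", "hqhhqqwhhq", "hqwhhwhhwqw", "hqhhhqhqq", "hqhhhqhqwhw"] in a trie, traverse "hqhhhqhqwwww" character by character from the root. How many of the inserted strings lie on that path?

3

Traverse "hqhhhqhqwwww" character by character; count nodes along the way that are marked as word ends.
Prefixes of the query that are stored words: "hqhhhqh", "hqhhhqhqww", "hqhhhqhqwww"
Count: 3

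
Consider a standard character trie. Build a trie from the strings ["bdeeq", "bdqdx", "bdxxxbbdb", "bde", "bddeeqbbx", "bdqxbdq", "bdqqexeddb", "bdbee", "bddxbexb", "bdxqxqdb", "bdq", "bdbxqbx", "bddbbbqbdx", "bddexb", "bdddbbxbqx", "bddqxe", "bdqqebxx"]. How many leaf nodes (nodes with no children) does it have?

15

A leaf is a node with no children — equivalently, the end of a word that is not a proper prefix of any other stored word.
Those words: "bdbee", "bdbxqbx", "bddbbbqbdx", "bdddbbxbqx", "bddeeqbbx", "bddexb", "bddqxe", "bddxbexb", "bdeeq", "bdqdx", "bdqqebxx", "bdqqexeddb", "bdqxbdq", "bdxqxqdb", "bdxxxbbdb"
Leaf count: 15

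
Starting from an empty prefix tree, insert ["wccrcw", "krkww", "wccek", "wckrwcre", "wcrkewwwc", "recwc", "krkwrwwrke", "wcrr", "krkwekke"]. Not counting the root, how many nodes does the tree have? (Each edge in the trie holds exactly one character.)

42

Trace insertions, counting only characters that open a new branch:
  "wccrcw" → 6 new (w, c, c, r, c, w)
  "krkww" → 5 new (k, r, k, w, w)
  "wccek" → prefix "wcc" already present; 2 new (e, k)
  "wckrwcre" → prefix "wc" already present; 6 new (k, r, w, c, r, e)
  "wcrkewwwc" → prefix "wc" already present; 7 new (r, k, e, w, w, w, c)
  "recwc" → 5 new (r, e, c, w, c)
  "krkwrwwrke" → prefix "krkw" already present; 6 new (r, w, w, r, k, e)
  "wcrr" → prefix "wcr" already present; 1 new (r)
  "krkwekke" → prefix "krkw" already present; 4 new (e, k, k, e)
Total nodes = 6 + 5 + 2 + 6 + 7 + 5 + 6 + 1 + 4 = 42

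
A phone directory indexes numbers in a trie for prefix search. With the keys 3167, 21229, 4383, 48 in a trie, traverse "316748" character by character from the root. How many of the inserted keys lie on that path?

1

Check each prefix of "316748" against the stored set — each match is an end-marker on the path.
Prefixes of the query that are stored words: "3167"
Count: 1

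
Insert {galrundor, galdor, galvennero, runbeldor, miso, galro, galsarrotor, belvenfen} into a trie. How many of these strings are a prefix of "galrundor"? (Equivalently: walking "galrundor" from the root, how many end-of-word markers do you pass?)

1

Traverse "galrundor" character by character; count nodes along the way that are marked as word ends.
Prefixes of the query that are stored words: "galrundor"
Count: 1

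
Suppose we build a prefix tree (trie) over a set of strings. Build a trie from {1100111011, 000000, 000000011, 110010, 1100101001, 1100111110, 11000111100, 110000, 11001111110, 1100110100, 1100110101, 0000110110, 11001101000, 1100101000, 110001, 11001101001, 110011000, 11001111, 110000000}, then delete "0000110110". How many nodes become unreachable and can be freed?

6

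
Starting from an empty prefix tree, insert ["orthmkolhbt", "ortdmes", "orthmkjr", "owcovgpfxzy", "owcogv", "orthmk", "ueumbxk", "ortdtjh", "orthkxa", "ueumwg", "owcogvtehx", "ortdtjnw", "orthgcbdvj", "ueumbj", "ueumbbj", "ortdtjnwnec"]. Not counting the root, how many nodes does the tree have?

Trace insertions, counting only characters that open a new branch:
  "orthmkolhbt" → 11 new (o, r, t, h, m, k, o, l, h, b, t)
  "ortdmes" → prefix "ort" already present; 4 new (d, m, e, s)
  "orthmkjr" → prefix "orthmk" already present; 2 new (j, r)
  "owcovgpfxzy" → prefix "o" already present; 10 new (w, c, o, v, g, p, f, x, z, y)
  "owcogv" → prefix "owco" already present; 2 new (g, v)
  "orthmk" → prefix "orthmk" already present; 0 new (none)
  "ueumbxk" → 7 new (u, e, u, m, b, x, k)
  "ortdtjh" → prefix "ortd" already present; 3 new (t, j, h)
  "orthkxa" → prefix "orth" already present; 3 new (k, x, a)
  "ueumwg" → prefix "ueum" already present; 2 new (w, g)
  "owcogvtehx" → prefix "owcogv" already present; 4 new (t, e, h, x)
  "ortdtjnw" → prefix "ortdtj" already present; 2 new (n, w)
  "orthgcbdvj" → prefix "orth" already present; 6 new (g, c, b, d, v, j)
  "ueumbj" → prefix "ueumb" already present; 1 new (j)
  "ueumbbj" → prefix "ueumb" already present; 2 new (b, j)
  "ortdtjnwnec" → prefix "ortdtjnw" already present; 3 new (n, e, c)
Total nodes = 11 + 4 + 2 + 10 + 2 + 0 + 7 + 3 + 3 + 2 + 4 + 2 + 6 + 1 + 2 + 3 = 62

62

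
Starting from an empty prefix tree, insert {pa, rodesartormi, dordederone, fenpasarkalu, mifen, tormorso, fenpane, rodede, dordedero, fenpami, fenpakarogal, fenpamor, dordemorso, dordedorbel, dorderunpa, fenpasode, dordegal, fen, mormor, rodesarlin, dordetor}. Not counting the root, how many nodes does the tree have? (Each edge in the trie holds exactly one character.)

For each word, the new-node count is its length minus the longest prefix already in the trie:
  "pa" → 2 new (p, a)
  "rodesartormi" → 12 new (r, o, d, e, s, a, r, t, o, r, m, i)
  "dordederone" → 11 new (d, o, r, d, e, d, e, r, o, n, e)
  "fenpasarkalu" → 12 new (f, e, n, p, a, s, a, r, k, a, l, u)
  "mifen" → 5 new (m, i, f, e, n)
  "tormorso" → 8 new (t, o, r, m, o, r, s, o)
  "fenpane" → prefix "fenpa" already present; 2 new (n, e)
  "rodede" → prefix "rode" already present; 2 new (d, e)
  "dordedero" → prefix "dordedero" already present; 0 new (none)
  "fenpami" → prefix "fenpa" already present; 2 new (m, i)
  "fenpakarogal" → prefix "fenpa" already present; 7 new (k, a, r, o, g, a, l)
  "fenpamor" → prefix "fenpam" already present; 2 new (o, r)
  "dordemorso" → prefix "dorde" already present; 5 new (m, o, r, s, o)
  "dordedorbel" → prefix "dorded" already present; 5 new (o, r, b, e, l)
  "dorderunpa" → prefix "dorde" already present; 5 new (r, u, n, p, a)
  "fenpasode" → prefix "fenpas" already present; 3 new (o, d, e)
  "dordegal" → prefix "dorde" already present; 3 new (g, a, l)
  "fen" → prefix "fen" already present; 0 new (none)
  "mormor" → prefix "m" already present; 5 new (o, r, m, o, r)
  "rodesarlin" → prefix "rodesar" already present; 3 new (l, i, n)
  "dordetor" → prefix "dorde" already present; 3 new (t, o, r)
Total nodes = 2 + 12 + 11 + 12 + 5 + 8 + 2 + 2 + 0 + 2 + 7 + 2 + 5 + 5 + 5 + 3 + 3 + 0 + 5 + 3 + 3 = 97

97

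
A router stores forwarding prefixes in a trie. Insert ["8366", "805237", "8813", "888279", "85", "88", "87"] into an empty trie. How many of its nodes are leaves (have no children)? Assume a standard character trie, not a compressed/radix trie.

6

A leaf is a node with no children — equivalently, the end of a word that is not a proper prefix of any other stored word.
Those words: "805237", "8366", "85", "87", "8813", "888279"
Leaf count: 6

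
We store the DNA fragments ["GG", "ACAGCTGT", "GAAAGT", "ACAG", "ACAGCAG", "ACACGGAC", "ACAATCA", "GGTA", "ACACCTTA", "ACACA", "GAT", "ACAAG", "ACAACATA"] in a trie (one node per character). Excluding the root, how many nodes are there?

39

For each word, the new-node count is its length minus the longest prefix already in the trie:
  "GG" → 2 new (G, G)
  "ACAGCTGT" → 8 new (A, C, A, G, C, T, G, T)
  "GAAAGT" → prefix "G" already present; 5 new (A, A, A, G, T)
  "ACAG" → prefix "ACAG" already present; 0 new (none)
  "ACAGCAG" → prefix "ACAGC" already present; 2 new (A, G)
  "ACACGGAC" → prefix "ACA" already present; 5 new (C, G, G, A, C)
  "ACAATCA" → prefix "ACA" already present; 4 new (A, T, C, A)
  "GGTA" → prefix "GG" already present; 2 new (T, A)
  "ACACCTTA" → prefix "ACAC" already present; 4 new (C, T, T, A)
  "ACACA" → prefix "ACAC" already present; 1 new (A)
  "GAT" → prefix "GA" already present; 1 new (T)
  "ACAAG" → prefix "ACAA" already present; 1 new (G)
  "ACAACATA" → prefix "ACAA" already present; 4 new (C, A, T, A)
Total nodes = 2 + 8 + 5 + 0 + 2 + 5 + 4 + 2 + 4 + 1 + 1 + 1 + 4 = 39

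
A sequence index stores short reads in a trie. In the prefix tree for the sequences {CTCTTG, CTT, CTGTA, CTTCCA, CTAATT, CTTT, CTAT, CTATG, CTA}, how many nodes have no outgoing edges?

6

Leaves are exactly the stored words that no other stored word extends.
Those words: "CTAATT", "CTATG", "CTCTTG", "CTGTA", "CTTCCA", "CTTT"
Leaf count: 6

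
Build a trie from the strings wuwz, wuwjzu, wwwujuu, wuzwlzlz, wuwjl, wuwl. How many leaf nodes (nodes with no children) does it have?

A leaf is a node with no children — equivalently, the end of a word that is not a proper prefix of any other stored word.
Those words: "wuwjl", "wuwjzu", "wuwl", "wuwz", "wuzwlzlz", "wwwujuu"
Leaf count: 6

6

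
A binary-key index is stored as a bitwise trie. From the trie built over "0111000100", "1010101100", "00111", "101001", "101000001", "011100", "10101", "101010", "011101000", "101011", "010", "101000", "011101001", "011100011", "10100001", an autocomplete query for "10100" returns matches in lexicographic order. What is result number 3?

10100001

Filter for "10100…" and sort: "101000", "101000001", "10100001", "101001"
The 3rd is 10100001.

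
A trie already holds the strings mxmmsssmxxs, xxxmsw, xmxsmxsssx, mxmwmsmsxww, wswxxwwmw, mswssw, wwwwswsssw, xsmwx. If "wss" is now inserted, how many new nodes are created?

1

"ws" is already a path in the trie; the remaining "s" must be added.
So 3 − 2 = 1 new nodes.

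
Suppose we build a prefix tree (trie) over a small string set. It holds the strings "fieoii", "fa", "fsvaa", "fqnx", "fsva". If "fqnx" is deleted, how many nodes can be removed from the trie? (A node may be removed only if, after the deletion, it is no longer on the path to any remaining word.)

Walk "fqnx" from the leaf back toward the root, removing each node that no remaining word uses.
The suffix "qnx" (3 nodes) is used only by "fqnx"; the node for "f" still has the child "i", so pruning stops there.
Nodes removed: 3

3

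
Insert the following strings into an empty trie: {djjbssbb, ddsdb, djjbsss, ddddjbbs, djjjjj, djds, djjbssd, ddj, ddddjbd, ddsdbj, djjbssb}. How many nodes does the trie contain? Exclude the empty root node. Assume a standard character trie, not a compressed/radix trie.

28

Trie structure (* marks end of a word):
(root)
└─ d
   ├─ d
   │  ├─ d
   │  │  └─ d
   │  │     └─ j
   │  │        └─ b
   │  │           ├─ b
   │  │           │  └─ s *
   │  │           └─ d *
   │  ├─ j *
   │  └─ s
   │     └─ d
   │        └─ b *
   │           └─ j *
   └─ j
      ├─ d
      │  └─ s *
      └─ j
         ├─ b
         │  └─ s
         │     └─ s
         │        ├─ b *
         │        │  └─ b *
         │        ├─ d *
         │        └─ s *
         └─ j
            └─ j
               └─ j *
Counting every labelled node above: 28.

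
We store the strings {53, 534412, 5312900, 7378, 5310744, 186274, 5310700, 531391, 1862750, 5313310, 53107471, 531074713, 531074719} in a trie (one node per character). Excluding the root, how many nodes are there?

For each word, the new-node count is its length minus the longest prefix already in the trie:
  "53" → 2 new (5, 3)
  "534412" → prefix "53" already present; 4 new (4, 4, 1, 2)
  "5312900" → prefix "53" already present; 5 new (1, 2, 9, 0, 0)
  "7378" → 4 new (7, 3, 7, 8)
  "5310744" → prefix "531" already present; 4 new (0, 7, 4, 4)
  "186274" → 6 new (1, 8, 6, 2, 7, 4)
  "5310700" → prefix "53107" already present; 2 new (0, 0)
  "531391" → prefix "531" already present; 3 new (3, 9, 1)
  "1862750" → prefix "18627" already present; 2 new (5, 0)
  "5313310" → prefix "5313" already present; 3 new (3, 1, 0)
  "53107471" → prefix "531074" already present; 2 new (7, 1)
  "531074713" → prefix "53107471" already present; 1 new (3)
  "531074719" → prefix "53107471" already present; 1 new (9)
Total nodes = 2 + 4 + 5 + 4 + 4 + 6 + 2 + 3 + 2 + 3 + 2 + 1 + 1 = 39

39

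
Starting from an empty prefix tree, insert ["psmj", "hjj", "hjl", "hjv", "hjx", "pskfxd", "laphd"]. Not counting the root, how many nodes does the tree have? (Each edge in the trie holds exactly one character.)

19

Trace insertions, counting only characters that open a new branch:
  "psmj" → 4 new (p, s, m, j)
  "hjj" → 3 new (h, j, j)
  "hjl" → prefix "hj" already present; 1 new (l)
  "hjv" → prefix "hj" already present; 1 new (v)
  "hjx" → prefix "hj" already present; 1 new (x)
  "pskfxd" → prefix "ps" already present; 4 new (k, f, x, d)
  "laphd" → 5 new (l, a, p, h, d)
Total nodes = 4 + 3 + 1 + 1 + 1 + 4 + 5 = 19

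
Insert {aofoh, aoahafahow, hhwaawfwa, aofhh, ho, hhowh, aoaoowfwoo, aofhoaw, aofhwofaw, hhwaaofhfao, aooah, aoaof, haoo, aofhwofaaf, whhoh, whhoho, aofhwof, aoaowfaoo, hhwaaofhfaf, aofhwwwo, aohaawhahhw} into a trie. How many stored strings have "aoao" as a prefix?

3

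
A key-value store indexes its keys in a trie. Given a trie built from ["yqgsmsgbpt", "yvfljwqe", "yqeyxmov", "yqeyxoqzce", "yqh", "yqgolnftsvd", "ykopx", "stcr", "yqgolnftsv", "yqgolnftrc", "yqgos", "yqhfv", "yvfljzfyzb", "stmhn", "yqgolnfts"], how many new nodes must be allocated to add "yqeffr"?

Walking "yqeffr" from the root, the first 3 characters ("yqe") follow existing edges; "f" is the first miss.
So 6 − 3 = 3 new nodes.

3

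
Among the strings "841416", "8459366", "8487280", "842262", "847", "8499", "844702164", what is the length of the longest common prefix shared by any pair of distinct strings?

Look for the deepest trie node that still has at least two words in its subtree.
"841416" and "842262" agree on "84" (2 characters) before diverging; nothing deeper is shared.
Longest shared-prefix length: 2

2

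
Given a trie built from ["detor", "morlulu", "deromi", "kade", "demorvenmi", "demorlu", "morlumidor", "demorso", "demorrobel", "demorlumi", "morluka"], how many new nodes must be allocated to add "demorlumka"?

The longest prefix of "demorlumka" already in the trie is "demorlum" (length 8).
New nodes needed: |"demorlumka"| − 8 = 10 − 8 = 2.

2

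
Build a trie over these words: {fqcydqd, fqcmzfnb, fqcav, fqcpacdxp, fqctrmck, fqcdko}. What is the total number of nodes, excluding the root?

28

Count nodes per top-level branch (shared prefixes stored once):
  'f'-branch (fqcav, fqcdko, fqcmzfnb, fqcpacdxp, fqctrmck, fqcydqd): 28 nodes
Sum: 28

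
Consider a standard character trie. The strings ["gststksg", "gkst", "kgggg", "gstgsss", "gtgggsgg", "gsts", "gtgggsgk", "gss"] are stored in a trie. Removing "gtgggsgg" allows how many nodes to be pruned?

1

Walk "gtgggsgg" from the leaf back toward the root, removing each node that no remaining word uses.
The suffix "g" (1 node) is used only by "gtgggsgg"; the node for "gtgggsg" still has the child "k", so pruning stops there.
Nodes removed: 1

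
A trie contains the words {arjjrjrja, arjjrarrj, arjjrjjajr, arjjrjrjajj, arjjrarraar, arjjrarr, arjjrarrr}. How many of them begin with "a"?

7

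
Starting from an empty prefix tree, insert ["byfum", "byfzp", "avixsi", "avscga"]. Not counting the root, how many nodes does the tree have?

Trie structure (* marks end of a word):
(root)
├─ a
│  └─ v
│     ├─ i
│     │  └─ x
│     │     └─ s
│     │        └─ i *
│     └─ s
│        └─ c
│           └─ g
│              └─ a *
└─ b
   └─ y
      └─ f
         ├─ u
         │  └─ m *
         └─ z
            └─ p *
Counting every labelled node above: 17.

17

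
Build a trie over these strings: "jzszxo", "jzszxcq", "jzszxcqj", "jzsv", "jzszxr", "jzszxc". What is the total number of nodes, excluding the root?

11

Insert word by word; a character creates a node only if that edge doesn't already exist:
  "jzszxo" → 6 new (j, z, s, z, x, o)
  "jzszxcq" → prefix "jzszx" already present; 2 new (c, q)
  "jzszxcqj" → prefix "jzszxcq" already present; 1 new (j)
  "jzsv" → prefix "jzs" already present; 1 new (v)
  "jzszxr" → prefix "jzszx" already present; 1 new (r)
  "jzszxc" → prefix "jzszxc" already present; 0 new (none)
Total nodes = 6 + 2 + 1 + 1 + 1 + 0 = 11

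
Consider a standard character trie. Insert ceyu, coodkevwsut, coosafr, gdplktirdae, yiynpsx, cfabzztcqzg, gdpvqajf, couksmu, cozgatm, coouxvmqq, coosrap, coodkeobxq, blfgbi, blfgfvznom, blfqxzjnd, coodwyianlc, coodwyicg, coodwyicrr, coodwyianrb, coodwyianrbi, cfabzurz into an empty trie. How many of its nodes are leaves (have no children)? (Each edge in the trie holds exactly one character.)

20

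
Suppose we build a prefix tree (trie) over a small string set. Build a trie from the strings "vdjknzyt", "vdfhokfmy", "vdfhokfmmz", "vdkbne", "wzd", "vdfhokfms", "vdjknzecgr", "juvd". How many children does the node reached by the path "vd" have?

3

Follow the path "vd" to its node, then look at its outgoing edges.
Characters that immediately follow "vd" among the stored strings: {f, j, k}.
That node has 3 child edges.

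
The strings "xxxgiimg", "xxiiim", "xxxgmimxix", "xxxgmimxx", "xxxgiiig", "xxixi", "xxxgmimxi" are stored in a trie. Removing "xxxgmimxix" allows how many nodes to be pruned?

1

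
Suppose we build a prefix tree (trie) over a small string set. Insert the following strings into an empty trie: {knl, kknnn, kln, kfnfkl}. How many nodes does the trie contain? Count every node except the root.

14

Trace insertions, counting only characters that open a new branch:
  "knl" → 3 new (k, n, l)
  "kknnn" → prefix "k" already present; 4 new (k, n, n, n)
  "kln" → prefix "k" already present; 2 new (l, n)
  "kfnfkl" → prefix "k" already present; 5 new (f, n, f, k, l)
Total nodes = 3 + 4 + 2 + 5 = 14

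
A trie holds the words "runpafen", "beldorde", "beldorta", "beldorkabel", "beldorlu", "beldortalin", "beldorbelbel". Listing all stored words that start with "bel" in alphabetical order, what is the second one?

Words with prefix "bel", in lexicographic order: "beldorbelbel", "beldorde", "beldorkabel", "beldorlu", "beldorta", "beldortalin"
Position 2: beldorde

beldorde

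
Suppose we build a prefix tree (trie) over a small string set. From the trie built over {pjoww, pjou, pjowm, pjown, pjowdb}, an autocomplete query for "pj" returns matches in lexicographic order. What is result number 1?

Filter for "pj…" and sort: "pjou", "pjowdb", "pjowm", "pjown", "pjoww"
Position 1: pjou

pjou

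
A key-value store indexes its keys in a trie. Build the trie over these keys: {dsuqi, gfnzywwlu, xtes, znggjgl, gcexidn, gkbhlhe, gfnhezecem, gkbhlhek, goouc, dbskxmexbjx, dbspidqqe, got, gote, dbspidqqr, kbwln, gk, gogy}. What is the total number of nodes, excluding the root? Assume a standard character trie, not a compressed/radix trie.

75

Trace insertions, counting only characters that open a new branch:
  "dsuqi" → 5 new (d, s, u, q, i)
  "gfnzywwlu" → 9 new (g, f, n, z, y, w, w, l, u)
  "xtes" → 4 new (x, t, e, s)
  "znggjgl" → 7 new (z, n, g, g, j, g, l)
  "gcexidn" → prefix "g" already present; 6 new (c, e, x, i, d, n)
  "gkbhlhe" → prefix "g" already present; 6 new (k, b, h, l, h, e)
  "gfnhezecem" → prefix "gfn" already present; 7 new (h, e, z, e, c, e, m)
  "gkbhlhek" → prefix "gkbhlhe" already present; 1 new (k)
  "goouc" → prefix "g" already present; 4 new (o, o, u, c)
  "dbskxmexbjx" → prefix "d" already present; 10 new (b, s, k, x, m, e, x, b, j, x)
  "dbspidqqe" → prefix "dbs" already present; 6 new (p, i, d, q, q, e)
  "got" → prefix "go" already present; 1 new (t)
  "gote" → prefix "got" already present; 1 new (e)
  "dbspidqqr" → prefix "dbspidqq" already present; 1 new (r)
  "kbwln" → 5 new (k, b, w, l, n)
  "gk" → prefix "gk" already present; 0 new (none)
  "gogy" → prefix "go" already present; 2 new (g, y)
Total nodes = 5 + 9 + 4 + 7 + 6 + 6 + 7 + 1 + 4 + 10 + 6 + 1 + 1 + 1 + 5 + 0 + 2 = 75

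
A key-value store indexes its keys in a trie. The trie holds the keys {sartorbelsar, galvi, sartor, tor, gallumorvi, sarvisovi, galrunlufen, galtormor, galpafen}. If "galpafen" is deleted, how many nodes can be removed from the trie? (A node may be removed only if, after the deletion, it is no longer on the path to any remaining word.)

5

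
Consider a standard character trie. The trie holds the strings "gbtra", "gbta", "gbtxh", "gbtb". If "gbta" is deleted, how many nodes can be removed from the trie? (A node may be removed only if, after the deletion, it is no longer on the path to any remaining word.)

Walk "gbta" from the leaf back toward the root, removing each node that no remaining word uses.
The suffix "a" (1 node) is used only by "gbta"; the node for "gbt" still has the child "r", so pruning stops there.
Nodes removed: 1

1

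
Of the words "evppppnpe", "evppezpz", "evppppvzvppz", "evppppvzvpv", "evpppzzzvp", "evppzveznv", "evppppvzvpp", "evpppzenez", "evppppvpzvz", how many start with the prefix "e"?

9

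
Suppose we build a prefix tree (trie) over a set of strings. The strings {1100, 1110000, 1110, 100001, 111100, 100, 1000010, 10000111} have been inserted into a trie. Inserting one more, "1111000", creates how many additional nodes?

The longest prefix of "1111000" already in the trie is "111100" (length 6).
New nodes needed: |"1111000"| − 6 = 7 − 6 = 1.

1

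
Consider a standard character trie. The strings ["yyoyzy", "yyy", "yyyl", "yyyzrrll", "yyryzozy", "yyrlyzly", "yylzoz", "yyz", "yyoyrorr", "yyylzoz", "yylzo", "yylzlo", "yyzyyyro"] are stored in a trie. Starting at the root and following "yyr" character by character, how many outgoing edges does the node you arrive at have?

Follow the path "yyr" to its node, then look at its outgoing edges.
Characters that immediately follow "yyr" among the stored strings: {l, y}.
That node has 2 child edges.

2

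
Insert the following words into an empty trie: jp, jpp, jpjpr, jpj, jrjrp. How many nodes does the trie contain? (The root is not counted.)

10

For each word, the new-node count is its length minus the longest prefix already in the trie:
  "jp" → 2 new (j, p)
  "jpp" → prefix "jp" already present; 1 new (p)
  "jpjpr" → prefix "jp" already present; 3 new (j, p, r)
  "jpj" → prefix "jpj" already present; 0 new (none)
  "jrjrp" → prefix "j" already present; 4 new (r, j, r, p)
Total nodes = 2 + 1 + 3 + 0 + 4 = 10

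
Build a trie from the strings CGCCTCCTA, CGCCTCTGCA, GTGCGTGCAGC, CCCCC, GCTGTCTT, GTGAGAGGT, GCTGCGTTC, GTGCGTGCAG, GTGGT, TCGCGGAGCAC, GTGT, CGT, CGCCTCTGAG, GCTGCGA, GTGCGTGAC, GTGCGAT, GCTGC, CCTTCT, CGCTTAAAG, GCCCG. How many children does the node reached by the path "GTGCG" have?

Walk "GTGCG" from the root, arriving at one node.
Characters that immediately follow "GTGCG" among the stored strings: {A, T}.
That node has 2 child edges.

2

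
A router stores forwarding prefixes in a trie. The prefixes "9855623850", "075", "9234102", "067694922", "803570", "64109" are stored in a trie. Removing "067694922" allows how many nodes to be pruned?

8

A node on "067694922"'s path can go only if nothing else ends at it or branches off below it.
The suffix "67694922" (8 nodes) is used only by "067694922"; the node for "0" still has the child "7", so pruning stops there.
Nodes removed: 8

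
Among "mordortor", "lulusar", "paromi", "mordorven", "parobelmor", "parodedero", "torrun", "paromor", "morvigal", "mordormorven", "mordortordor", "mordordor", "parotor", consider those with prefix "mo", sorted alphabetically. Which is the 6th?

morvigal

Filter for "mo…" and sort: "mordordor", "mordormorven", "mordortor", "mordortordor", "mordorven", "morvigal"
The 6th is morvigal.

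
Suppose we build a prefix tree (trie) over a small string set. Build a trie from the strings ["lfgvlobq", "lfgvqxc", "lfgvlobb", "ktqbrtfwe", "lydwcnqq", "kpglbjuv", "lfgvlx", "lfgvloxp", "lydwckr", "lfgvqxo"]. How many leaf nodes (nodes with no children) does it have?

A leaf is a node with no children — equivalently, the end of a word that is not a proper prefix of any other stored word.
Those words: "kpglbjuv", "ktqbrtfwe", "lfgvlobb", "lfgvlobq", "lfgvloxp", "lfgvlx", "lfgvqxc", "lfgvqxo", "lydwckr", "lydwcnqq"
Leaf count: 10

10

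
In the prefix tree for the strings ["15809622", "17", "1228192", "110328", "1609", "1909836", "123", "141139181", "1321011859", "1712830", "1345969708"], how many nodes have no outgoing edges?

10

A leaf is a node with no children — equivalently, the end of a word that is not a proper prefix of any other stored word.
Those words: "110328", "1228192", "123", "1321011859", "1345969708", "141139181", "15809622", "1609", "1712830", "1909836"
Leaf count: 10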